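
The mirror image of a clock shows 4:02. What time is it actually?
Reflection across the vertical (12-6) axis maps a hand at angle A degrees to (360 - A) degrees, which sends a reading of T minutes past 12:00 to (720 - T) minutes past 12:00.
Mirror reads 4:02 = 242 minutes past 12:00.
Actual time: (720 - 242) mod 720 = 478 minutes = 7:58.

Final answer: 7:58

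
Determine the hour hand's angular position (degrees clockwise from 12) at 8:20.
The hour hand moves 30 degrees per hour and 0.5 degrees per minute.
At 8:20: (8) x 30 + 20 x 0.5 = 240 + 10 = 250 degrees

Final answer: 250 degrees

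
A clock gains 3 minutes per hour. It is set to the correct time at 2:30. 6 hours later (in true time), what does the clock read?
For every 60 true minutes, the faulty clock advances 60 + 3 = 63 minutes.
True elapsed: 6 hours = 360 minutes.
Faulty clock advances: 360 x 63/60 = 378 minutes (drift: 18 minutes ahead).
Shown time: 2:30 + 378 minutes = 8:48.

Final answer: 8:48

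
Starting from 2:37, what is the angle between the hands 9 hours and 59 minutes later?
First find the time 9 hours and 59 minutes after 2:37.
Total minutes: 2 x 60 + 37 + 9 x 60 + 59 = 756.
756 mod 720 = 36 minutes = 12:36.
Now compute the angle at 12:36:
Hour hand: 0 x 30 + 36 x 0.5 = 18 degrees
Minute hand: 36 x 6 = 216 degrees
Difference: |18 - 216| = 198 degrees
Smaller angle: 360 - 198 = 162 degrees

Final answer: 162 degrees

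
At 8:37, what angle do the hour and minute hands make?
Hour hand position: 8 x 30 + 37 x 0.5 = 258.5 degrees
Minute hand position: 37 x 6 = 222 degrees
Difference: |258.5 - 222| = 36.5 degrees
The angle between the hands is 36.5 degrees

Final answer: 36.5 degrees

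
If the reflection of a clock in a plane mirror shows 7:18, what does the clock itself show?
Reflection across the vertical (12-6) axis maps a hand at angle A degrees to (360 - A) degrees, which sends a reading of T minutes past 12:00 to (720 - T) minutes past 12:00.
Mirror reads 7:18 = 438 minutes past 12:00.
Actual time: (720 - 438) mod 720 = 282 minutes = 4:42.

Final answer: 4:42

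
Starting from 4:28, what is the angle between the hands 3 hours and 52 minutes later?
First find the time 3 hours and 52 minutes after 4:28.
Total minutes: 4 x 60 + 28 + 3 x 60 + 52 = 500.
500 mod 720 = 500 minutes = 8:20.
Now compute the angle at 8:20:
Hour hand: 8 x 30 + 20 x 0.5 = 250 degrees
Minute hand: 20 x 6 = 120 degrees
Difference: |250 - 120| = 130 degrees
The angle is 130 degrees

Final answer: 130 degrees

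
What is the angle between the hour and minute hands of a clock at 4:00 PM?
Hour hand position: 4 x 30 + 0 x 0.5 = 120 degrees
Minute hand position: 0 x 6 = 0 degrees
Difference: |120 - 0| = 120 degrees
The angle between the hands is 120 degrees

Final answer: 120 degrees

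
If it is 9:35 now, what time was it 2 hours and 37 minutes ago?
Starting time: 9:35 = 575 total minutes past 12:00
Subtracting: 2 hours and 37 minutes = 157 minutes
575 - 157 = 418 minutes
= 6 hours and 58 minutes past 12:00 = 6:58

Final answer: 6:58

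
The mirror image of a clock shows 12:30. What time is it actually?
Reflection across the vertical (12-6) axis maps a hand at angle A degrees to (360 - A) degrees, which sends a reading of T minutes past 12:00 to (720 - T) minutes past 12:00.
Mirror reads 12:30 = 30 minutes past 12:00.
Actual time: (720 - 30) mod 720 = 690 minutes = 11:30.

Final answer: 11:30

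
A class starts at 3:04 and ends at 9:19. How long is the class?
From 3:04 to 9:19:
(9 x 60 + 19) - (3 x 60 + 4) = 559 - 184 = 375 minutes
= 6 hours and 15 minutes

Final answer: 6 hours and 15 minutes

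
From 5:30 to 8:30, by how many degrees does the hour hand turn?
The hour hand moves 0.5 degrees per minute.
Time elapsed: 8:30 - 5:30 = 180 minutes
Angular displacement: 180 x 0.5 = 90 degrees

Final answer: 90 degrees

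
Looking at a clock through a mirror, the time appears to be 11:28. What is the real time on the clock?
Reflection across the vertical (12-6) axis maps a hand at angle A degrees to (360 - A) degrees, which sends a reading of T minutes past 12:00 to (720 - T) minutes past 12:00.
Mirror reads 11:28 = 688 minutes past 12:00.
Actual time: (720 - 688) mod 720 = 32 minutes = 12:32.

Final answer: 12:32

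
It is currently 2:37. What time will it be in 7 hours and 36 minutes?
Starting time: 2:37
Adding 36 minutes to 37 minutes: 37 + 36 = 73 minutes = 1 hour and 13 minutes
Adding 7 hours: 2 + 7 + 1 (carry) = 10
Final time: 10:13

Final answer: 10:13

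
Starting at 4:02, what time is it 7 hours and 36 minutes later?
Starting time: 4:02
Adding 36 minutes to 2 minutes: 2 + 36 = 38 minutes
Adding 7 hours: 4 + 7 = 11
Final time: 11:38

Final answer: 11:38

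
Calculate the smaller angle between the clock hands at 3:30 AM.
Hour hand position: 3 x 30 + 30 x 0.5 = 105 degrees
Minute hand position: 30 x 6 = 180 degrees
Difference: |105 - 180| = 75 degrees
The angle between the hands is 75 degrees

Final answer: 75 degrees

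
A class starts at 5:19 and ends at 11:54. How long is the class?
From 5:19 to 11:54:
(11 x 60 + 54) - (5 x 60 + 19) = 714 - 319 = 395 minutes
= 6 hours and 35 minutes

Final answer: 6 hours and 35 minutes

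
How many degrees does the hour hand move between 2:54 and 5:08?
The hour hand moves 0.5 degrees per minute.
Time elapsed: 5:08 - 2:54 = 134 minutes
Angular displacement: 134 x 0.5 = 67 degrees

Final answer: 67 degrees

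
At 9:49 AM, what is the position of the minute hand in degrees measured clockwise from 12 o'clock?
The minute hand moves 6 degrees per minute.
At 9:49: 49 x 6 = 294 degrees

Final answer: 294 degrees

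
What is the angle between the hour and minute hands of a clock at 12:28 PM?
Hour hand position: 0 x 30 + 28 x 0.5 = 14 degrees
Minute hand position: 28 x 6 = 168 degrees
Difference: |14 - 168| = 154 degrees
The angle between the hands is 154 degrees

Final answer: 154 degrees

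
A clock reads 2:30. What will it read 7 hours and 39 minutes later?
Starting time: 2:30
Adding 39 minutes to 30 minutes: 30 + 39 = 69 minutes = 1 hour and 9 minutes
Adding 7 hours: 2 + 7 + 1 (carry) = 10
Final time: 10:09

Final answer: 10:09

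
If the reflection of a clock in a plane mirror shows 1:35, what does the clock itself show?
Reflection across the vertical (12-6) axis maps a hand at angle A degrees to (360 - A) degrees, which sends a reading of T minutes past 12:00 to (720 - T) minutes past 12:00.
Mirror reads 1:35 = 95 minutes past 12:00.
Actual time: (720 - 95) mod 720 = 625 minutes = 10:25.

Final answer: 10:25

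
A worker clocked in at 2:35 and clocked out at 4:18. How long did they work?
From 2:35 to 4:18:
(4 x 60 + 18) - (2 x 60 + 35) = 258 - 155 = 103 minutes
= 1 hour and 43 minutes

Final answer: 1 hour and 43 minutes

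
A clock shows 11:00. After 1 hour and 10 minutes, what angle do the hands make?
First find the time 1 hour and 10 minutes after 11:00.
Total minutes: 11 x 60 + 0 + 1 x 60 + 10 = 730.
730 mod 720 = 10 minutes = 12:10.
Now compute the angle at 12:10:
Hour hand: 0 x 30 + 10 x 0.5 = 5 degrees
Minute hand: 10 x 6 = 60 degrees
Difference: |5 - 60| = 55 degrees
The angle is 55 degrees

Final answer: 55 degrees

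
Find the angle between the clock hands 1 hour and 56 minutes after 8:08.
First find the time 1 hour and 56 minutes after 8:08.
Total minutes: 8 x 60 + 8 + 1 x 60 + 56 = 604.
604 mod 720 = 604 minutes = 10:04.
Now compute the angle at 10:04:
Hour hand: 10 x 30 + 4 x 0.5 = 302 degrees
Minute hand: 4 x 6 = 24 degrees
Difference: |302 - 24| = 278 degrees
Smaller angle: 360 - 278 = 82 degrees

Final answer: 82 degrees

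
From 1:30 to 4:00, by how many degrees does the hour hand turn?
The hour hand moves 0.5 degrees per minute.
Time elapsed: 4:00 - 1:30 = 150 minutes
Angular displacement: 150 x 0.5 = 75 degrees

Final answer: 75 degrees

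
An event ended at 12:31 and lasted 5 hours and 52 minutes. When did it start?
Starting time: 12:31 = 31 total minutes past 12:00
Subtracting: 5 hours and 52 minutes = 352 minutes
31 - 352 = -321 (negative, add 12 hours = 720) = 399 minutes
= 6 hours and 39 minutes past 12:00 = 6:39

Final answer: 6:39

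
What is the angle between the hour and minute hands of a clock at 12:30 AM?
Hour hand position: 0 x 30 + 30 x 0.5 = 15 degrees
Minute hand position: 30 x 6 = 180 degrees
Difference: |15 - 180| = 165 degrees
The angle between the hands is 165 degrees

Final answer: 165 degrees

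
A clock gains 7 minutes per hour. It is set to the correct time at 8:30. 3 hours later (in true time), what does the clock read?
For every 60 true minutes, the faulty clock advances 60 + 7 = 67 minutes.
True elapsed: 3 hours = 180 minutes.
Faulty clock advances: 180 x 67/60 = 201 minutes (drift: 21 minutes ahead).
Shown time: 8:30 + 201 minutes = 11:51.

Final answer: 11:51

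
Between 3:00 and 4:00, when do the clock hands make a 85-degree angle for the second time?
At t minutes past 3:00, the hour hand is at 30 x 3 + 0.5t degrees and the minute hand is at 6t degrees.
The smaller angle between them is 85 degrees when |30H - 5.5t| = 85 or |30H - 5.5t| = 275.
With H = 3, solve 30 x 3 - 5.5t = +/- target for each target:
  t = (30 x 3 - 85) / 5.5 = 0.91
  t = (30 x 3 + 85) / 5.5 = 31.82
  t = (30 x 3 - 275) / 5.5 = -33.64 (outside (0, 60))
  t = (30 x 3 + 275) / 5.5 = 66.36 (outside (0, 60))
Valid solutions in (0, 60): {0.91, 31.82} minutes.
The second occurrence is t = 31.82 minutes.
The hands form a 85-degree angle at 31.82 minutes past 3:00.

Final answer: 31.82 minutes past 3:00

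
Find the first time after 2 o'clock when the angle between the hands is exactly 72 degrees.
At t minutes past 2:00, the hour hand is at 30 x 2 + 0.5t degrees and the minute hand is at 6t degrees.
The smaller angle between them is 72 degrees when |30H - 5.5t| = 72 or |30H - 5.5t| = 288.
With H = 2, solve 30 x 2 - 5.5t = +/- target for each target:
  t = (30 x 2 - 72) / 5.5 = -2.18 (outside (0, 60))
  t = (30 x 2 + 72) / 5.5 = 24
  t = (30 x 2 - 288) / 5.5 = -41.45 (outside (0, 60))
  t = (30 x 2 + 288) / 5.5 = 63.27 (outside (0, 60))
Valid solutions in (0, 60): {24} minutes.
The first occurrence is t = 24 minutes.
The hands form a 72-degree angle at 24 minutes past 2:00.

Final answer: 24 minutes past 2:00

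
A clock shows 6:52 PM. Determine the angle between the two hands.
Hour hand position: 6 x 30 + 52 x 0.5 = 206 degrees
Minute hand position: 52 x 6 = 312 degrees
Difference: |206 - 312| = 106 degrees
The angle between the hands is 106 degrees

Final answer: 106 degrees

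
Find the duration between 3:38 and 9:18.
From 3:38 to 9:18:
(9 x 60 + 18) - (3 x 60 + 38) = 558 - 218 = 340 minutes
= 5 hours and 40 minutes

Final answer: 5 hours and 40 minutes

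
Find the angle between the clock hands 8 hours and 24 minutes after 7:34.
First find the time 8 hours and 24 minutes after 7:34.
Total minutes: 7 x 60 + 34 + 8 x 60 + 24 = 958.
958 mod 720 = 238 minutes = 3:58.
Now compute the angle at 3:58:
Hour hand: 3 x 30 + 58 x 0.5 = 119 degrees
Minute hand: 58 x 6 = 348 degrees
Difference: |119 - 348| = 229 degrees
Smaller angle: 360 - 229 = 131 degrees

Final answer: 131 degrees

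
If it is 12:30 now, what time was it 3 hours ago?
Starting time: 12:30 = 30 total minutes past 12:00
Subtracting: 3 hours = 180 minutes
30 - 180 = -150 (negative, add 12 hours = 720) = 570 minutes
= 9 hours and 30 minutes past 12:00 = 9:30

Final answer: 9:30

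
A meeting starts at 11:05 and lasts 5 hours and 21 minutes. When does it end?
Starting time: 11:05
Adding 21 minutes to 5 minutes: 5 + 21 = 26 minutes
Adding 5 hours: 11 + 5 = 16 - 12 = 4
Final time: 4:26

Final answer: 4:26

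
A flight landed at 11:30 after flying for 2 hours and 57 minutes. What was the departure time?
Starting time: 11:30 = 690 total minutes past 12:00
Subtracting: 2 hours and 57 minutes = 177 minutes
690 - 177 = 513 minutes
= 8 hours and 33 minutes past 12:00 = 8:33

Final answer: 8:33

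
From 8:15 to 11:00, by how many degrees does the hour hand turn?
The hour hand moves 0.5 degrees per minute.
Time elapsed: 11:00 - 8:15 = 165 minutes
Angular displacement: 165 x 0.5 = 82.5 degrees

Final answer: 82.5 degrees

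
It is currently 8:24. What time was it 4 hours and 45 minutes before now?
Starting time: 8:24 = 504 total minutes past 12:00
Subtracting: 4 hours and 45 minutes = 285 minutes
504 - 285 = 219 minutes
= 3 hours and 39 minutes past 12:00 = 3:39

Final answer: 3:39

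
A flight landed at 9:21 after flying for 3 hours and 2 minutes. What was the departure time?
Starting time: 9:21 = 561 total minutes past 12:00
Subtracting: 3 hours and 2 minutes = 182 minutes
561 - 182 = 379 minutes
= 6 hours and 19 minutes past 12:00 = 6:19

Final answer: 6:19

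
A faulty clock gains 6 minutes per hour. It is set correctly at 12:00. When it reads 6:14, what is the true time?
For every 60 true minutes, the faulty clock advances 66 minutes, so 1 faulty-clock minute corresponds to 60/66 true minutes.
From 12:00 to 6:14 on the faulty dial is 374 minutes.
True elapsed: 374 x 60/66 = 340 minutes = 5 hours and 40 minutes.
True time: 12:00 + 5 hours and 40 minutes = 5:40.

Final answer: 5:40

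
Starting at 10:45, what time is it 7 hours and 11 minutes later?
Starting time: 10:45
Adding 11 minutes to 45 minutes: 45 + 11 = 56 minutes
Adding 7 hours: 10 + 7 = 17 - 12 = 5
Final time: 5:56

Final answer: 5:56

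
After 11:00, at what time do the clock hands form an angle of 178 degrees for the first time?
At t minutes past 11:00, the hour hand is at 30 x 11 + 0.5t degrees and the minute hand is at 6t degrees.
The smaller angle between them is 178 degrees when |30H - 5.5t| = 178 or |30H - 5.5t| = 182.
With H = 11, solve 30 x 11 - 5.5t = +/- target for each target:
  t = (30 x 11 - 178) / 5.5 = 27.64
  t = (30 x 11 + 178) / 5.5 = 92.36 (outside (0, 60))
  t = (30 x 11 - 182) / 5.5 = 26.91
  t = (30 x 11 + 182) / 5.5 = 93.09 (outside (0, 60))
Valid solutions in (0, 60): {26.91, 27.64} minutes.
The first occurrence is t = 26.91 minutes.
The hands form a 178-degree angle at 26.91 minutes past 11:00.

Final answer: 26.91 minutes past 11:00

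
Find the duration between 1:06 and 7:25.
From 1:06 to 7:25:
(7 x 60 + 25) - (1 x 60 + 6) = 445 - 66 = 379 minutes
= 6 hours and 19 minutes

Final answer: 6 hours and 19 minutes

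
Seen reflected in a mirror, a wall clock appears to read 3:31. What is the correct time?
Reflection across the vertical (12-6) axis maps a hand at angle A degrees to (360 - A) degrees, which sends a reading of T minutes past 12:00 to (720 - T) minutes past 12:00.
Mirror reads 3:31 = 211 minutes past 12:00.
Actual time: (720 - 211) mod 720 = 509 minutes = 8:29.

Final answer: 8:29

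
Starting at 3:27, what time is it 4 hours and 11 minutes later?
Starting time: 3:27
Adding 11 minutes to 27 minutes: 27 + 11 = 38 minutes
Adding 4 hours: 3 + 4 = 7
Final time: 7:38

Final answer: 7:38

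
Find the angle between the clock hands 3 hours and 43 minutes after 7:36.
First find the time 3 hours and 43 minutes after 7:36.
Total minutes: 7 x 60 + 36 + 3 x 60 + 43 = 679.
679 mod 720 = 679 minutes = 11:19.
Now compute the angle at 11:19:
Hour hand: 11 x 30 + 19 x 0.5 = 339.5 degrees
Minute hand: 19 x 6 = 114 degrees
Difference: |339.5 - 114| = 225.5 degrees
Smaller angle: 360 - 225.5 = 134.5 degrees

Final answer: 134.5 degrees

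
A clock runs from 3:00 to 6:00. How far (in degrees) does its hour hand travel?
The hour hand moves 0.5 degrees per minute.
Time elapsed: 6:00 - 3:00 = 180 minutes
Angular displacement: 180 x 0.5 = 90 degrees

Final answer: 90 degrees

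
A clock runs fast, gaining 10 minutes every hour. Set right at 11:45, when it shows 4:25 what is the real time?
For every 60 true minutes, the faulty clock advances 70 minutes, so 1 faulty-clock minute corresponds to 60/70 true minutes.
From 11:45 to 4:25 on the faulty dial is 280 minutes.
True elapsed: 280 x 60/70 = 240 minutes = 4 hours.
True time: 11:45 + 4 hours = 3:45.

Final answer: 3:45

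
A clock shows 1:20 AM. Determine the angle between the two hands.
Hour hand position: 1 x 30 + 20 x 0.5 = 40 degrees
Minute hand position: 20 x 6 = 120 degrees
Difference: |40 - 120| = 80 degrees
The angle between the hands is 80 degrees

Final answer: 80 degrees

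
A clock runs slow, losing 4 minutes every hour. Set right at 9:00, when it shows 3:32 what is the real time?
For every 60 true minutes, the faulty clock advances 56 minutes, so 1 faulty-clock minute corresponds to 60/56 true minutes.
From 9:00 to 3:32 on the faulty dial is 392 minutes.
True elapsed: 392 x 60/56 = 420 minutes = 7 hours.
True time: 9:00 + 7 hours = 4:00.

Final answer: 4:00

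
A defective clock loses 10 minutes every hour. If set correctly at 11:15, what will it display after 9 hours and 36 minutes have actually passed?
For every 60 true minutes, the faulty clock advances 60 - 10 = 50 minutes.
True elapsed: 9 hours and 36 minutes = 576 minutes.
Faulty clock advances: 576 x 50/60 = 480 minutes (drift: 96 minutes behind).
Shown time: 11:15 + 480 minutes = 7:15.

Final answer: 7:15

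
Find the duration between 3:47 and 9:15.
From 3:47 to 9:15:
(9 x 60 + 15) - (3 x 60 + 47) = 555 - 227 = 328 minutes
= 5 hours and 28 minutes

Final answer: 5 hours and 28 minutes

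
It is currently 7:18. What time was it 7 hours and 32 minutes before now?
Starting time: 7:18 = 438 total minutes past 12:00
Subtracting: 7 hours and 32 minutes = 452 minutes
438 - 452 = -14 (negative, add 12 hours = 720) = 706 minutes
= 11 hours and 46 minutes past 12:00 = 11:46

Final answer: 11:46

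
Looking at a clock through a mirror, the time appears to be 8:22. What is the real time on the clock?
Reflection across the vertical (12-6) axis maps a hand at angle A degrees to (360 - A) degrees, which sends a reading of T minutes past 12:00 to (720 - T) minutes past 12:00.
Mirror reads 8:22 = 502 minutes past 12:00.
Actual time: (720 - 502) mod 720 = 218 minutes = 3:38.

Final answer: 3:38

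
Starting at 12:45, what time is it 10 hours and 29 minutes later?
Starting time: 12:45
Adding 29 minutes to 45 minutes: 45 + 29 = 74 minutes = 1 hour and 14 minutes
Adding 10 hours: 12 + 10 + 1 (carry) = 23 - 12 = 11
Final time: 11:14

Final answer: 11:14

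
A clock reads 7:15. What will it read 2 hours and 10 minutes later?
Starting time: 7:15
Adding 10 minutes to 15 minutes: 15 + 10 = 25 minutes
Adding 2 hours: 7 + 2 = 9
Final time: 9:25

Final answer: 9:25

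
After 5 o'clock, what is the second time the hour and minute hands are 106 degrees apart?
At t minutes past 5:00, the hour hand is at 30 x 5 + 0.5t degrees and the minute hand is at 6t degrees.
The smaller angle between them is 106 degrees when |30H - 5.5t| = 106 or |30H - 5.5t| = 254.
With H = 5, solve 30 x 5 - 5.5t = +/- target for each target:
  t = (30 x 5 - 106) / 5.5 = 8
  t = (30 x 5 + 106) / 5.5 = 46.55
  t = (30 x 5 - 254) / 5.5 = -18.91 (outside (0, 60))
  t = (30 x 5 + 254) / 5.5 = 73.45 (outside (0, 60))
Valid solutions in (0, 60): {8, 46.55} minutes.
The second occurrence is t = 46.55 minutes.
The hands form a 106-degree angle at 46.55 minutes past 5:00.

Final answer: 46.55 minutes past 5:00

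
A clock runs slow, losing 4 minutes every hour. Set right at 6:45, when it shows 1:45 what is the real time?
For every 60 true minutes, the faulty clock advances 56 minutes, so 1 faulty-clock minute corresponds to 60/56 true minutes.
From 6:45 to 1:45 on the faulty dial is 420 minutes.
True elapsed: 420 x 60/56 = 450 minutes = 7 hours and 30 minutes.
True time: 6:45 + 7 hours and 30 minutes = 2:15.

Final answer: 2:15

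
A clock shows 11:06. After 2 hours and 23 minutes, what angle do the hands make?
First find the time 2 hours and 23 minutes after 11:06.
Total minutes: 11 x 60 + 6 + 2 x 60 + 23 = 809.
809 mod 720 = 89 minutes = 1:29.
Now compute the angle at 1:29:
Hour hand: 1 x 30 + 29 x 0.5 = 44.5 degrees
Minute hand: 29 x 6 = 174 degrees
Difference: |44.5 - 174| = 129.5 degrees
The angle is 129.5 degrees

Final answer: 129.5 degrees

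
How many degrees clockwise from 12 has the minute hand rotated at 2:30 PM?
The minute hand moves 6 degrees per minute.
At 2:30: 30 x 6 = 180 degrees

Final answer: 180 degrees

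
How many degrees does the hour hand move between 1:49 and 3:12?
The hour hand moves 0.5 degrees per minute.
Time elapsed: 3:12 - 1:49 = 83 minutes
Angular displacement: 83 x 0.5 = 41.5 degrees

Final answer: 41.5 degrees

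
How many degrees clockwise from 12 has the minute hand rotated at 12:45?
The minute hand moves 6 degrees per minute.
At 12:45: 45 x 6 = 270 degrees

Final answer: 270 degrees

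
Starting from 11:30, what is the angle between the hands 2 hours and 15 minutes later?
First find the time 2 hours and 15 minutes after 11:30.
Total minutes: 11 x 60 + 30 + 2 x 60 + 15 = 825.
825 mod 720 = 105 minutes = 1:45.
Now compute the angle at 1:45:
Hour hand: 1 x 30 + 45 x 0.5 = 52.5 degrees
Minute hand: 45 x 6 = 270 degrees
Difference: |52.5 - 270| = 217.5 degrees
Smaller angle: 360 - 217.5 = 142.5 degrees

Final answer: 142.5 degrees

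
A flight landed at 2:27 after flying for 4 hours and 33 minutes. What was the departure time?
Starting time: 2:27 = 147 total minutes past 12:00
Subtracting: 4 hours and 33 minutes = 273 minutes
147 - 273 = -126 (negative, add 12 hours = 720) = 594 minutes
= 9 hours and 54 minutes past 12:00 = 9:54

Final answer: 9:54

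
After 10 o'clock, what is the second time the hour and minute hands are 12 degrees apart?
At t minutes past 10:00, the hour hand is at 30 x 10 + 0.5t degrees and the minute hand is at 6t degrees.
The smaller angle between them is 12 degrees when |30H - 5.5t| = 12 or |30H - 5.5t| = 348.
With H = 10, solve 30 x 10 - 5.5t = +/- target for each target:
  t = (30 x 10 - 12) / 5.5 = 52.36
  t = (30 x 10 + 12) / 5.5 = 56.73
  t = (30 x 10 - 348) / 5.5 = -8.73 (outside (0, 60))
  t = (30 x 10 + 348) / 5.5 = 117.82 (outside (0, 60))
Valid solutions in (0, 60): {52.36, 56.73} minutes.
The second occurrence is t = 56.73 minutes.
The hands form a 12-degree angle at 56.73 minutes past 10:00.

Final answer: 56.73 minutes past 10:00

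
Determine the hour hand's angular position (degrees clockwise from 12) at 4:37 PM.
The hour hand moves 30 degrees per hour and 0.5 degrees per minute.
At 4:37: (4) x 30 + 37 x 0.5 = 120 + 18.5 = 138.5 degrees

Final answer: 138.5 degrees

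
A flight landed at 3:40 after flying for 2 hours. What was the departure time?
Starting time: 3:40 = 220 total minutes past 12:00
Subtracting: 2 hours = 120 minutes
220 - 120 = 100 minutes
= 1 hour and 40 minutes past 12:00 = 1:40

Final answer: 1:40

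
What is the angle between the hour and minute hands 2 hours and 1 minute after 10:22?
First find the time 2 hours and 1 minute after 10:22.
Total minutes: 10 x 60 + 22 + 2 x 60 + 1 = 743.
743 mod 720 = 23 minutes = 12:23.
Now compute the angle at 12:23:
Hour hand: 0 x 30 + 23 x 0.5 = 11.5 degrees
Minute hand: 23 x 6 = 138 degrees
Difference: |11.5 - 138| = 126.5 degrees
The angle is 126.5 degrees

Final answer: 126.5 degrees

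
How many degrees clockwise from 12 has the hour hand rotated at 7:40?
The hour hand moves 30 degrees per hour and 0.5 degrees per minute.
At 7:40: (7) x 30 + 40 x 0.5 = 210 + 20 = 230 degrees

Final answer: 230 degrees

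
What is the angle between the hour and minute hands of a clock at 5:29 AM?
Hour hand position: 5 x 30 + 29 x 0.5 = 164.5 degrees
Minute hand position: 29 x 6 = 174 degrees
Difference: |164.5 - 174| = 9.5 degrees
The angle between the hands is 9.5 degrees

Final answer: 9.5 degrees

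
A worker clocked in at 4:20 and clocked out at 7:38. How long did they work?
From 4:20 to 7:38:
(7 x 60 + 38) - (4 x 60 + 20) = 458 - 260 = 198 minutes
= 3 hours and 18 minutes

Final answer: 3 hours and 18 minutes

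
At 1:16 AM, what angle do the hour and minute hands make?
Hour hand position: 1 x 30 + 16 x 0.5 = 38 degrees
Minute hand position: 16 x 6 = 96 degrees
Difference: |38 - 96| = 58 degrees
The angle between the hands is 58 degrees

Final answer: 58 degrees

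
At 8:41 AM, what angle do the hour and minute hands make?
Hour hand position: 8 x 30 + 41 x 0.5 = 260.5 degrees
Minute hand position: 41 x 6 = 246 degrees
Difference: |260.5 - 246| = 14.5 degrees
The angle between the hands is 14.5 degrees

Final answer: 14.5 degrees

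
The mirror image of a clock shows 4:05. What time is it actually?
Reflection across the vertical (12-6) axis maps a hand at angle A degrees to (360 - A) degrees, which sends a reading of T minutes past 12:00 to (720 - T) minutes past 12:00.
Mirror reads 4:05 = 245 minutes past 12:00.
Actual time: (720 - 245) mod 720 = 475 minutes = 7:55.

Final answer: 7:55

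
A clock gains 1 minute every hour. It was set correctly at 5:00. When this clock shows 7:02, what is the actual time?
For every 60 true minutes, the faulty clock advances 61 minutes, so 1 faulty-clock minute corresponds to 60/61 true minutes.
From 5:00 to 7:02 on the faulty dial is 122 minutes.
True elapsed: 122 x 60/61 = 120 minutes = 2 hours.
True time: 5:00 + 2 hours = 7:00.

Final answer: 7:00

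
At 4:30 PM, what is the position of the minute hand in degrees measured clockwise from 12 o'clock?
The minute hand moves 6 degrees per minute.
At 4:30: 30 x 6 = 180 degrees

Final answer: 180 degrees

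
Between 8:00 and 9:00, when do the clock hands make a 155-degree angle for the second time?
At t minutes past 8:00, the hour hand is at 30 x 8 + 0.5t degrees and the minute hand is at 6t degrees.
The smaller angle between them is 155 degrees when |30H - 5.5t| = 155 or |30H - 5.5t| = 205.
With H = 8, solve 30 x 8 - 5.5t = +/- target for each target:
  t = (30 x 8 - 155) / 5.5 = 15.45
  t = (30 x 8 + 155) / 5.5 = 71.82 (outside (0, 60))
  t = (30 x 8 - 205) / 5.5 = 6.36
  t = (30 x 8 + 205) / 5.5 = 80.91 (outside (0, 60))
Valid solutions in (0, 60): {6.36, 15.45} minutes.
The second occurrence is t = 15.45 minutes.
The hands form a 155-degree angle at 15.45 minutes past 8:00.

Final answer: 15.45 minutes past 8:00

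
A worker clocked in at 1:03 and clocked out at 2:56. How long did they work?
From 1:03 to 2:56:
(2 x 60 + 56) - (1 x 60 + 3) = 176 - 63 = 113 minutes
= 1 hour and 53 minutes

Final answer: 1 hour and 53 minutes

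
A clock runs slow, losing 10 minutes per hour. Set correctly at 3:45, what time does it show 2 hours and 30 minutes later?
For every 60 true minutes, the faulty clock advances 60 - 10 = 50 minutes.
True elapsed: 2 hours and 30 minutes = 150 minutes.
Faulty clock advances: 150 x 50/60 = 125 minutes (drift: 25 minutes behind).
Shown time: 3:45 + 125 minutes = 5:50.

Final answer: 5:50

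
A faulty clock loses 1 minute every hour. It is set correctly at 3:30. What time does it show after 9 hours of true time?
For every 60 true minutes, the faulty clock advances 60 - 1 = 59 minutes.
True elapsed: 9 hours = 540 minutes.
Faulty clock advances: 540 x 59/60 = 531 minutes (drift: 9 minutes behind).
Shown time: 3:30 + 531 minutes = 12:21.

Final answer: 12:21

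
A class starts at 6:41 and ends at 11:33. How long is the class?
From 6:41 to 11:33:
(11 x 60 + 33) - (6 x 60 + 41) = 693 - 401 = 292 minutes
= 4 hours and 52 minutes

Final answer: 4 hours and 52 minutes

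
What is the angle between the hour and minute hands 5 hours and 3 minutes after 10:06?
First find the time 5 hours and 3 minutes after 10:06.
Total minutes: 10 x 60 + 6 + 5 x 60 + 3 = 909.
909 mod 720 = 189 minutes = 3:09.
Now compute the angle at 3:09:
Hour hand: 3 x 30 + 9 x 0.5 = 94.5 degrees
Minute hand: 9 x 6 = 54 degrees
Difference: |94.5 - 54| = 40.5 degrees
The angle is 40.5 degrees

Final answer: 40.5 degrees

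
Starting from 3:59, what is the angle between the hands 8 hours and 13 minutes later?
First find the time 8 hours and 13 minutes after 3:59.
Total minutes: 3 x 60 + 59 + 8 x 60 + 13 = 732.
732 mod 720 = 12 minutes = 12:12.
Now compute the angle at 12:12:
Hour hand: 0 x 30 + 12 x 0.5 = 6 degrees
Minute hand: 12 x 6 = 72 degrees
Difference: |6 - 72| = 66 degrees
The angle is 66 degrees

Final answer: 66 degrees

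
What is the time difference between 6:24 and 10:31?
From 6:24 to 10:31:
(10 x 60 + 31) - (6 x 60 + 24) = 631 - 384 = 247 minutes
= 4 hours and 7 minutes

Final answer: 4 hours and 7 minutes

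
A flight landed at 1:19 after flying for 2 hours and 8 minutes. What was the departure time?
Starting time: 1:19 = 79 total minutes past 12:00
Subtracting: 2 hours and 8 minutes = 128 minutes
79 - 128 = -49 (negative, add 12 hours = 720) = 671 minutes
= 11 hours and 11 minutes past 12:00 = 11:11

Final answer: 11:11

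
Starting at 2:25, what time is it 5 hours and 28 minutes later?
Starting time: 2:25
Adding 28 minutes to 25 minutes: 25 + 28 = 53 minutes
Adding 5 hours: 2 + 5 = 7
Final time: 7:53

Final answer: 7:53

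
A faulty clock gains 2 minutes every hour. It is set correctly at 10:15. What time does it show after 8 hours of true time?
For every 60 true minutes, the faulty clock advances 60 + 2 = 62 minutes.
True elapsed: 8 hours = 480 minutes.
Faulty clock advances: 480 x 62/60 = 496 minutes (drift: 16 minutes ahead).
Shown time: 10:15 + 496 minutes = 6:31.

Final answer: 6:31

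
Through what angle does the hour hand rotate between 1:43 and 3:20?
The hour hand moves 0.5 degrees per minute.
Time elapsed: 3:20 - 1:43 = 97 minutes
Angular displacement: 97 x 0.5 = 48.5 degrees

Final answer: 48.5 degrees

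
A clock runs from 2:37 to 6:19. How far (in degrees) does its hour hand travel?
The hour hand moves 0.5 degrees per minute.
Time elapsed: 6:19 - 2:37 = 222 minutes
Angular displacement: 222 x 0.5 = 111 degrees

Final answer: 111 degrees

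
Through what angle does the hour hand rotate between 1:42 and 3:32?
The hour hand moves 0.5 degrees per minute.
Time elapsed: 3:32 - 1:42 = 110 minutes
Angular displacement: 110 x 0.5 = 55 degrees

Final answer: 55 degrees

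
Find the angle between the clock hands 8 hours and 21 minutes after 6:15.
First find the time 8 hours and 21 minutes after 6:15.
Total minutes: 6 x 60 + 15 + 8 x 60 + 21 = 876.
876 mod 720 = 156 minutes = 2:36.
Now compute the angle at 2:36:
Hour hand: 2 x 30 + 36 x 0.5 = 78 degrees
Minute hand: 36 x 6 = 216 degrees
Difference: |78 - 216| = 138 degrees
The angle is 138 degrees

Final answer: 138 degrees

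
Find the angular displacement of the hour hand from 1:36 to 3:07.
The hour hand moves 0.5 degrees per minute.
Time elapsed: 3:07 - 1:36 = 91 minutes
Angular displacement: 91 x 0.5 = 45.5 degrees

Final answer: 45.5 degrees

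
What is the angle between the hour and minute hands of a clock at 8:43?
Hour hand position: 8 x 30 + 43 x 0.5 = 261.5 degrees
Minute hand position: 43 x 6 = 258 degrees
Difference: |261.5 - 258| = 3.5 degrees
The angle between the hands is 3.5 degrees

Final answer: 3.5 degrees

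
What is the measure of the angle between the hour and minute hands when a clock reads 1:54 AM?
Hour hand position: 1 x 30 + 54 x 0.5 = 57 degrees
Minute hand position: 54 x 6 = 324 degrees
Difference: |57 - 324| = 267 degrees
Since 267 > 180, the smaller angle is 360 - 267 = 93 degrees

Final answer: 93 degrees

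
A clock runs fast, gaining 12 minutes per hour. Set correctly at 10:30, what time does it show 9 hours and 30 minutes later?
For every 60 true minutes, the faulty clock advances 60 + 12 = 72 minutes.
True elapsed: 9 hours and 30 minutes = 570 minutes.
Faulty clock advances: 570 x 72/60 = 684 minutes (drift: 114 minutes ahead).
Shown time: 10:30 + 684 minutes = 9:54.

Final answer: 9:54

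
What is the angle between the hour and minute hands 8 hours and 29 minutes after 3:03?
First find the time 8 hours and 29 minutes after 3:03.
Total minutes: 3 x 60 + 3 + 8 x 60 + 29 = 692.
692 mod 720 = 692 minutes = 11:32.
Now compute the angle at 11:32:
Hour hand: 11 x 30 + 32 x 0.5 = 346 degrees
Minute hand: 32 x 6 = 192 degrees
Difference: |346 - 192| = 154 degrees
The angle is 154 degrees

Final answer: 154 degrees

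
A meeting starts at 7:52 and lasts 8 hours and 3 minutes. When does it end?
Starting time: 7:52
Adding 3 minutes to 52 minutes: 52 + 3 = 55 minutes
Adding 8 hours: 7 + 8 = 15 - 12 = 3
Final time: 3:55

Final answer: 3:55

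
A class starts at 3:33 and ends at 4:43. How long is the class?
From 3:33 to 4:43:
(4 x 60 + 43) - (3 x 60 + 33) = 283 - 213 = 70 minutes
= 1 hour and 10 minutes

Final answer: 1 hour and 10 minutes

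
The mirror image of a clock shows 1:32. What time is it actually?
Reflection across the vertical (12-6) axis maps a hand at angle A degrees to (360 - A) degrees, which sends a reading of T minutes past 12:00 to (720 - T) minutes past 12:00.
Mirror reads 1:32 = 92 minutes past 12:00.
Actual time: (720 - 92) mod 720 = 628 minutes = 10:28.

Final answer: 10:28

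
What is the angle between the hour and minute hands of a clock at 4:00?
Hour hand position: 4 x 30 + 0 x 0.5 = 120 degrees
Minute hand position: 0 x 6 = 0 degrees
Difference: |120 - 0| = 120 degrees
The angle between the hands is 120 degrees

Final answer: 120 degrees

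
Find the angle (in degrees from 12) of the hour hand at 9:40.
The hour hand moves 30 degrees per hour and 0.5 degrees per minute.
At 9:40: (9) x 30 + 40 x 0.5 = 270 + 20 = 290 degrees

Final answer: 290 degrees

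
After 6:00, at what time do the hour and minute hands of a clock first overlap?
The minute hand gains 5.5 degrees per minute on the hour hand.
At 6:00, the hour hand is at 180 degrees and the minute hand is at 0 degrees.
The gap is 180 degrees. Time to close: 180/5.5 = 60 x 6/11 = 32.73 minutes.
The hands overlap at 32.73 minutes past 6:00.

Final answer: 32.73 minutes past 6:00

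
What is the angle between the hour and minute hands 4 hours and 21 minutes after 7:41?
First find the time 4 hours and 21 minutes after 7:41.
Total minutes: 7 x 60 + 41 + 4 x 60 + 21 = 722.
722 mod 720 = 2 minutes = 12:02.
Now compute the angle at 12:02:
Hour hand: 0 x 30 + 2 x 0.5 = 1 degrees
Minute hand: 2 x 6 = 12 degrees
Difference: |1 - 12| = 11 degrees
The angle is 11 degrees

Final answer: 11 degrees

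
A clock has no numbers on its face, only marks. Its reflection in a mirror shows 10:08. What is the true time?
Reflection across the vertical (12-6) axis maps a hand at angle A degrees to (360 - A) degrees, which sends a reading of T minutes past 12:00 to (720 - T) minutes past 12:00.
Mirror reads 10:08 = 608 minutes past 12:00.
Actual time: (720 - 608) mod 720 = 112 minutes = 1:52.

Final answer: 1:52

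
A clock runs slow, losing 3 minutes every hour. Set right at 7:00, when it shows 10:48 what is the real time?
For every 60 true minutes, the faulty clock advances 57 minutes, so 1 faulty-clock minute corresponds to 60/57 true minutes.
From 7:00 to 10:48 on the faulty dial is 228 minutes.
True elapsed: 228 x 60/57 = 240 minutes = 4 hours.
True time: 7:00 + 4 hours = 11:00.

Final answer: 11:00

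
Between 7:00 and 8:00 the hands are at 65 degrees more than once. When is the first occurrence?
At t minutes past 7:00, the hour hand is at 30 x 7 + 0.5t degrees and the minute hand is at 6t degrees.
The smaller angle between them is 65 degrees when |30H - 5.5t| = 65 or |30H - 5.5t| = 295.
With H = 7, solve 30 x 7 - 5.5t = +/- target for each target:
  t = (30 x 7 - 65) / 5.5 = 26.36
  t = (30 x 7 + 65) / 5.5 = 50
  t = (30 x 7 - 295) / 5.5 = -15.45 (outside (0, 60))
  t = (30 x 7 + 295) / 5.5 = 91.82 (outside (0, 60))
Valid solutions in (0, 60): {26.36, 50} minutes.
The first occurrence is t = 26.36 minutes.
The hands form a 65-degree angle at 26.36 minutes past 7:00.

Final answer: 26.36 minutes past 7:00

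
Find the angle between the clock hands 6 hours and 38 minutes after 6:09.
First find the time 6 hours and 38 minutes after 6:09.
Total minutes: 6 x 60 + 9 + 6 x 60 + 38 = 767.
767 mod 720 = 47 minutes = 12:47.
Now compute the angle at 12:47:
Hour hand: 0 x 30 + 47 x 0.5 = 23.5 degrees
Minute hand: 47 x 6 = 282 degrees
Difference: |23.5 - 282| = 258.5 degrees
Smaller angle: 360 - 258.5 = 101.5 degrees

Final answer: 101.5 degrees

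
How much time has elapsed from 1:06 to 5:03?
From 1:06 to 5:03:
(5 x 60 + 3) - (1 x 60 + 6) = 303 - 66 = 237 minutes
= 3 hours and 57 minutes

Final answer: 3 hours and 57 minutes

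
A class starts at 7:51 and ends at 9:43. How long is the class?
From 7:51 to 9:43:
(9 x 60 + 43) - (7 x 60 + 51) = 583 - 471 = 112 minutes
= 1 hour and 52 minutes

Final answer: 1 hour and 52 minutes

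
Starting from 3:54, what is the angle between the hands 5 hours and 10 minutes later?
First find the time 5 hours and 10 minutes after 3:54.
Total minutes: 3 x 60 + 54 + 5 x 60 + 10 = 544.
544 mod 720 = 544 minutes = 9:04.
Now compute the angle at 9:04:
Hour hand: 9 x 30 + 4 x 0.5 = 272 degrees
Minute hand: 4 x 6 = 24 degrees
Difference: |272 - 24| = 248 degrees
Smaller angle: 360 - 248 = 112 degrees

Final answer: 112 degrees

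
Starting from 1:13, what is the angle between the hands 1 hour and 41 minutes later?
First find the time 1 hour and 41 minutes after 1:13.
Total minutes: 1 x 60 + 13 + 1 x 60 + 41 = 174.
174 mod 720 = 174 minutes = 2:54.
Now compute the angle at 2:54:
Hour hand: 2 x 30 + 54 x 0.5 = 87 degrees
Minute hand: 54 x 6 = 324 degrees
Difference: |87 - 324| = 237 degrees
Smaller angle: 360 - 237 = 123 degrees

Final answer: 123 degrees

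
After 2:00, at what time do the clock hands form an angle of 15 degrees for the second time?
At t minutes past 2:00, the hour hand is at 30 x 2 + 0.5t degrees and the minute hand is at 6t degrees.
The smaller angle between them is 15 degrees when |30H - 5.5t| = 15 or |30H - 5.5t| = 345.
With H = 2, solve 30 x 2 - 5.5t = +/- target for each target:
  t = (30 x 2 - 15) / 5.5 = 8.18
  t = (30 x 2 + 15) / 5.5 = 13.64
  t = (30 x 2 - 345) / 5.5 = -51.82 (outside (0, 60))
  t = (30 x 2 + 345) / 5.5 = 73.64 (outside (0, 60))
Valid solutions in (0, 60): {8.18, 13.64} minutes.
The second occurrence is t = 13.64 minutes.
The hands form a 15-degree angle at 13.64 minutes past 2:00.

Final answer: 13.64 minutes past 2:00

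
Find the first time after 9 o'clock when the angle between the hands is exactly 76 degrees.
At t minutes past 9:00, the hour hand is at 30 x 9 + 0.5t degrees and the minute hand is at 6t degrees.
The smaller angle between them is 76 degrees when |30H - 5.5t| = 76 or |30H - 5.5t| = 284.
With H = 9, solve 30 x 9 - 5.5t = +/- target for each target:
  t = (30 x 9 - 76) / 5.5 = 35.27
  t = (30 x 9 + 76) / 5.5 = 62.91 (outside (0, 60))
  t = (30 x 9 - 284) / 5.5 = -2.55 (outside (0, 60))
  t = (30 x 9 + 284) / 5.5 = 100.73 (outside (0, 60))
Valid solutions in (0, 60): {35.27} minutes.
The first occurrence is t = 35.27 minutes.
The hands form a 76-degree angle at 35.27 minutes past 9:00.

Final answer: 35.27 minutes past 9:00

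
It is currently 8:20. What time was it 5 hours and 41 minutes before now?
Starting time: 8:20 = 500 total minutes past 12:00
Subtracting: 5 hours and 41 minutes = 341 minutes
500 - 341 = 159 minutes
= 2 hours and 39 minutes past 12:00 = 2:39

Final answer: 2:39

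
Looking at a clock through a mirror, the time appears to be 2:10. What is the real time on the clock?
Reflection across the vertical (12-6) axis maps a hand at angle A degrees to (360 - A) degrees, which sends a reading of T minutes past 12:00 to (720 - T) minutes past 12:00.
Mirror reads 2:10 = 130 minutes past 12:00.
Actual time: (720 - 130) mod 720 = 590 minutes = 9:50.

Final answer: 9:50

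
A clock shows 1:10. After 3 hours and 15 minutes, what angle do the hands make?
First find the time 3 hours and 15 minutes after 1:10.
Total minutes: 1 x 60 + 10 + 3 x 60 + 15 = 265.
265 mod 720 = 265 minutes = 4:25.
Now compute the angle at 4:25:
Hour hand: 4 x 30 + 25 x 0.5 = 132.5 degrees
Minute hand: 25 x 6 = 150 degrees
Difference: |132.5 - 150| = 17.5 degrees
The angle is 17.5 degrees

Final answer: 17.5 degrees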